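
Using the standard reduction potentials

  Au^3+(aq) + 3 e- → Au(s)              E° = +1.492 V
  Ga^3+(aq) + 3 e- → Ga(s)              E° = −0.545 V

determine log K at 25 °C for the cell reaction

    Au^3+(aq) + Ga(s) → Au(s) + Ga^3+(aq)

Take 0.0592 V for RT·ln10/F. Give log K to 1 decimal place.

The Au³⁺/Au couple is reduced (cathode); E°cell = +1.492 − (−0.545) = +2.037 V with n = 3.
At equilibrium E = 0, so log K = nE°cell / 0.0592 = (3)(+2.037) / 0.0592 = 103.2.

log K = 103.2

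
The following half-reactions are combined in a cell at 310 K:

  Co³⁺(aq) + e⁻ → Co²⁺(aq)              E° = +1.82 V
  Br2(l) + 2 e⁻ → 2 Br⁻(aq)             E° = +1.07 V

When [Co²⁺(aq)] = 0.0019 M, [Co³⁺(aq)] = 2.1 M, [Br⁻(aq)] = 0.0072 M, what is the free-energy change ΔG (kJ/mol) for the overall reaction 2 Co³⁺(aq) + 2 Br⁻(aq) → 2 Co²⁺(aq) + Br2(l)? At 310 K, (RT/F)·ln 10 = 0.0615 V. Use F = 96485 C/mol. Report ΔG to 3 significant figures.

−155 kJ/mol

E°cell = +1.82 − (+1.07) = +0.75 V; the balanced reaction transfers n = 2 electrons.
Q = [Co²⁺(aq)]^2 / ([Co³⁺(aq)]^2·[Br⁻(aq)]^2) = 0.0158, so log Q = −1.802 and E = +0.75 − (0.0615/2)(−1.802) = +0.8054 V.
Then ΔG = −nFE = −2 × 96485 × +0.8054 J/mol = −155 kJ/mol.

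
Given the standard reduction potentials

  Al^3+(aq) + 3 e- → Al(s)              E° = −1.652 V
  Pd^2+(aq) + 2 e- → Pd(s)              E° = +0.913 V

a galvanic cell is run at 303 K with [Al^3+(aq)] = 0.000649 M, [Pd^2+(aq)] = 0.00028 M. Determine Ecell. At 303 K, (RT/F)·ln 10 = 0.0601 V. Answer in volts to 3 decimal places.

The Pd²⁺/Pd couple has the more positive E°, so it is the cathode; Al³⁺/Al is the anode.
E°cell = +0.913 − (−1.652) = +2.565 V, with n = 6 electrons transferred.
For the overall reaction 3 Pd^2+(aq) + 2 Al(s) → 3 Pd(s) + 2 Al^3+(aq), Q = [Al^3+(aq)]^2 / [Pd^2+(aq)]^3 = 1.92×10^4, giving log Q = 4.283.
By the Nernst equation, E = +2.565 − (0.0601/6)·(4.283) = +2.522 V.

+2.522 V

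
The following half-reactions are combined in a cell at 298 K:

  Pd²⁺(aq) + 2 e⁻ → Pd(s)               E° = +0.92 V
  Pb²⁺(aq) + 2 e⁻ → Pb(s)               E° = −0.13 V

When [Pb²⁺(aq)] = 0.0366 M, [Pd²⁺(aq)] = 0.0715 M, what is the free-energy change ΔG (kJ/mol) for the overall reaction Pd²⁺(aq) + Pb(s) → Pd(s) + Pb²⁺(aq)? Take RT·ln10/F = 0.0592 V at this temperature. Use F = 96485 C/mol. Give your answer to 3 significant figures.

With Pd²⁺/Pd reduced at the cathode, E°cell = +0.92 − (−0.13) = +1.05 V and n = 2.
The reaction quotient is [Pb²⁺(aq)] / [Pd²⁺(aq)] = 0.512; by Nernst, E = +1.05 − (0.0592/2)(−0.291) = +1.0586 V.
Then ΔG = −nFE = −2 × 96485 × +1.0586 J/mol = −204 kJ/mol.

−204 kJ/mol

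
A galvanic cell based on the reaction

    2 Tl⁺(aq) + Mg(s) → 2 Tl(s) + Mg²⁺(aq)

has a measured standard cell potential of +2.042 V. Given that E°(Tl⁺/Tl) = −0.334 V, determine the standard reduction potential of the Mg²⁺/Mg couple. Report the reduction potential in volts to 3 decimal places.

−2.376 V

In the reaction as written the Tl⁺/Tl couple is reduced (cathode) and Mg²⁺/Mg is oxidized (anode), so E°cell = E°(Tl⁺/Tl) − E°(Mg²⁺/Mg).
E°(Mg²⁺/Mg) = E°(cathode) − E°cell = −0.334 − (+2.042) = −2.376 V.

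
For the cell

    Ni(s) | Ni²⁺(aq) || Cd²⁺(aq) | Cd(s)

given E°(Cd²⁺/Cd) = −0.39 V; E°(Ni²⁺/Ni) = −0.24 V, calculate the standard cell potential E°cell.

By convention the left-hand electrode in cell notation is the anode (oxidation) and the right-hand electrode is the cathode (reduction).
E°cell = E°(right) − E°(left) = −0.39 − (−0.24) = −0.15 V.
The negative sign shows that, as written, the cell would require an external voltage to drive the reaction.

−0.15 V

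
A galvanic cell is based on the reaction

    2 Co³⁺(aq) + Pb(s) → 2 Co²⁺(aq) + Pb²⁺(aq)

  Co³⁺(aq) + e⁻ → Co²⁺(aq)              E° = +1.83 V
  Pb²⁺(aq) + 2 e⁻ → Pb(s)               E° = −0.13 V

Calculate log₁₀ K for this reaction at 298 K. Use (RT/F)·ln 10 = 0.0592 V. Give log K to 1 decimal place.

The Co³⁺/Co²⁺ couple is reduced (cathode); E°cell = +1.83 − (−0.13) = +1.96 V with n = 2.
At equilibrium E = 0, so log K = nE°cell / 0.0592 = (2)(+1.96) / 0.0592 = 66.2.

log K = 66.2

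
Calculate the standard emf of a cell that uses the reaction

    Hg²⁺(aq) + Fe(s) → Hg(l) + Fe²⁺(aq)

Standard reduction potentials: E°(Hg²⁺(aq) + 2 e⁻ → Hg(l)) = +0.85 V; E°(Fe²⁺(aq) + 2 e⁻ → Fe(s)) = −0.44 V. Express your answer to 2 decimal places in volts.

+1.29 V

In the reaction as written, Hg²⁺(aq) is reduced (cathode) and Fe²⁺(aq) is produced by oxidation at the anode.
E°cell = E°(cathode) − E°(anode) = +0.85 − (−0.44) = +1.29 V.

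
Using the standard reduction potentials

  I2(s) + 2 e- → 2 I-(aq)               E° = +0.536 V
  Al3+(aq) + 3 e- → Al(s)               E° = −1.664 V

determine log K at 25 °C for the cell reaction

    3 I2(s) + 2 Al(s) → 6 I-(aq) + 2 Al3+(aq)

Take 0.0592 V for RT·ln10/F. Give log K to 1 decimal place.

log K = 223.0

The I₂/I⁻ couple is reduced (cathode); E°cell = +0.536 − (−1.664) = +2.200 V with n = 6.
At equilibrium E = 0, so log K = nE°cell / 0.0592 = (6)(+2.200) / 0.0592 = 223.0.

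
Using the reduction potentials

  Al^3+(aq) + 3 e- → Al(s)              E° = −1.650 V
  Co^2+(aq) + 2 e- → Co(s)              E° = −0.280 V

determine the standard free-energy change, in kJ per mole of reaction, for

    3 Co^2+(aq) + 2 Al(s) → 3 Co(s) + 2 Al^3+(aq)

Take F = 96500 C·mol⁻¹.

−793 kJ/mol

In the reaction as written Co^2+(aq) is reduced, so the Co²⁺/Co couple is the cathode and Al³⁺/Al is the anode.
E°cell = −0.280 − (−1.650) = +1.370 V; balancing electrons gives n = 6.
ΔG° = −nFE°cell = −(6)(96500)(+1.370) J/mol = −793 kJ/mol.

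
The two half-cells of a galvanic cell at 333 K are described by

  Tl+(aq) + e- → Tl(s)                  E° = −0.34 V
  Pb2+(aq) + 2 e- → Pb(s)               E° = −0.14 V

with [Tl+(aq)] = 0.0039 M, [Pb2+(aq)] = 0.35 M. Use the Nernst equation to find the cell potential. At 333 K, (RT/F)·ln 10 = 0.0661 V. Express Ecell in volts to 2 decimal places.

+0.34 V

Pb²⁺/Pb is reduced (cathode, E° = −0.14 V) and Tl⁺/Tl is oxidized (anode).
E°cell = E°cat − E°an = −0.14 − (−0.34) = +0.20 V; n = 2.
For the overall reaction Pb2+(aq) + 2 Tl(s) → Pb(s) + 2 Tl+(aq), Q = [Tl+(aq)]^2 / [Pb2+(aq)] = 4.35×10^−5, giving log Q = −4.362.
E = E° − (0.0661/n)·log Q = +0.20 − (0.0661/2)(−4.362) = +0.34 V.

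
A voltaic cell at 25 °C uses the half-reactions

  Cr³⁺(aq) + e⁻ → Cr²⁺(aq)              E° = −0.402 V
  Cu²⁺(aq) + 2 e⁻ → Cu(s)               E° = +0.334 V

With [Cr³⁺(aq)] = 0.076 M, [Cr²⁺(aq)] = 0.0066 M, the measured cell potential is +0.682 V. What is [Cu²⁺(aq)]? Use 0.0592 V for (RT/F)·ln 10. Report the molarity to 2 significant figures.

Cu²⁺/Cu is the cathode (higher E°); E°cell = +0.334 − (−0.402) = +0.736 V with n = 2.
From the Nernst equation, log Q = n(E° − E)/0.0592 = 2·(+0.736 − (+0.682))/0.0592 = 1.824.
The balanced reaction is Cu²⁺(aq) + 2 Cr²⁺(aq) → Cu(s) + 2 Cr³⁺(aq), so Q = [Cr³⁺(aq)]^2 / ([Cu²⁺(aq)]·[Cr²⁺(aq)]^2).
Isolating [Cu²⁺(aq)] in Q = 10^{1.824} yields log [Cu²⁺(aq)] = 0.299, i.e. 2.0 M.

2.0 M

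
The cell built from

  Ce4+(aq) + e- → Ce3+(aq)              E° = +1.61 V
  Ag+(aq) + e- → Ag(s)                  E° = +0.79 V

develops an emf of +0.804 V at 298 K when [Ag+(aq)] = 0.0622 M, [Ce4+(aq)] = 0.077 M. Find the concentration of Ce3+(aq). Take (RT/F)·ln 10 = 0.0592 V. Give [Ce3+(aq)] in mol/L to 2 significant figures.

2.3 M

The Ce⁴⁺/Ce³⁺ couple has the larger reduction potential, so it is the cathode: E°cell = +1.61 − (+0.79) = +0.82 V and n = 1.
Rearranging E = E° − (0.0592/n)·log Q gives log Q = 1(+0.82 − (+0.804))/0.0592 = 0.270.
The balanced reaction is Ce4+(aq) + Ag(s) → Ce3+(aq) + Ag+(aq), so Q = ([Ce3+(aq)]·[Ag+(aq)]) / [Ce4+(aq)].
Isolating [Ce3+(aq)] in Q = 10^{0.270} yields log [Ce3+(aq)] = 0.363, i.e. 2.3 M.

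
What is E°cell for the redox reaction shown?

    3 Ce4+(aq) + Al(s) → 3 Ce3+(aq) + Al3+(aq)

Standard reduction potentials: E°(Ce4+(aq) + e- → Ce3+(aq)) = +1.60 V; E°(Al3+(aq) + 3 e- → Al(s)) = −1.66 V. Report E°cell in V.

In the reaction as written, Ce4+(aq) is reduced (cathode) and Al3+(aq) is produced by oxidation at the anode.
E°cell = E°(cathode) − E°(anode) = +1.60 − (−1.66) = +3.26 V.

+3.26 V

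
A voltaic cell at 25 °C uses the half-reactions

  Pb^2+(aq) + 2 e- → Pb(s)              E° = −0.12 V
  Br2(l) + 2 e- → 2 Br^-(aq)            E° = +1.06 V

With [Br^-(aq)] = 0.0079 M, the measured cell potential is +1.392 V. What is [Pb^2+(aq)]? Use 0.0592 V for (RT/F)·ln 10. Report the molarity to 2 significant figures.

The Br₂/Br⁻ couple has the larger reduction potential, so it is the cathode: E°cell = +1.06 − (−0.12) = +1.18 V and n = 2.
Rearranging E = E° − (0.0592/n)·log Q gives log Q = 2(+1.18 − (+1.392))/0.0592 = −7.162.
For Br2(l) + Pb(s) → 2 Br^-(aq) + Pb^2+(aq), the reaction quotient is Q = [Br^-(aq)]^2·[Pb^2+(aq)].
Substituting the known concentrations and solving, log [Pb^2+(aq)] = −2.957 and [Pb^2+(aq)] = 0.0011 M.

0.0011 M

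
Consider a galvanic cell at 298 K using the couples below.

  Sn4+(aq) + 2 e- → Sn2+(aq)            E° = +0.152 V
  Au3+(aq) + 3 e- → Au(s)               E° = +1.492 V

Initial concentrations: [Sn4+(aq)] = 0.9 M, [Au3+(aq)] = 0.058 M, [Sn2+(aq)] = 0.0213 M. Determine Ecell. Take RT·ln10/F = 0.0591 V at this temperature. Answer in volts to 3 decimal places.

+1.268 V

Since E°(Au³⁺/Au) > E°(Sn⁴⁺/Sn²⁺), Au³⁺/Au serves as the cathode.
The standard potential is +1.492 − (+0.152) = +1.340 V and the balanced reaction transfers n = 6 electrons.
For the overall reaction 2 Au3+(aq) + 3 Sn2+(aq) → 2 Au(s) + 3 Sn4+(aq), Q = [Sn4+(aq)]^3 / ([Au3+(aq)]^2·[Sn2+(aq)]^3) = 2.24×10^7, giving log Q = 7.351.
Applying E = E° − (RT ln10/nF)·log Q gives +1.340 − (0.0591/6)(7.351) = +1.268 V.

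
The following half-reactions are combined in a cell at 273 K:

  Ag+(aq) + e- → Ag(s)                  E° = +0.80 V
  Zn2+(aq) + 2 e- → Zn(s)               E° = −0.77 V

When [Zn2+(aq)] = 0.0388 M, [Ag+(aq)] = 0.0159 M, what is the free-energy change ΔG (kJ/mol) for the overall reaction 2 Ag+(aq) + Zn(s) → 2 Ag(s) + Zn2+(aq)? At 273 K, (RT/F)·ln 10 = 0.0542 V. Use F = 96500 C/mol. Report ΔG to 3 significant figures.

−292 kJ/mol

E°cell = +0.80 − (−0.77) = +1.57 V; the balanced reaction transfers n = 2 electrons.
The reaction quotient is [Zn2+(aq)] / [Ag+(aq)]^2 = 153; by Nernst, E = +1.57 − (0.0542/2)(2.186) = +1.5108 V.
Then ΔG = −nFE = −2 × 96500 × +1.5108 J/mol = −292 kJ/mol.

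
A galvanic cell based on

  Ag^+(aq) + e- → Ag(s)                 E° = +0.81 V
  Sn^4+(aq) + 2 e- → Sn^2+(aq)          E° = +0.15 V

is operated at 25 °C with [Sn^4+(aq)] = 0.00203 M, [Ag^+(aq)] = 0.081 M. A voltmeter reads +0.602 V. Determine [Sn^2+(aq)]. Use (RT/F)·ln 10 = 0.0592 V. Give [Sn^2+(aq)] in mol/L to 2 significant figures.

With Ag⁺/Ag at the cathode and Sn⁴⁺/Sn²⁺ at the anode, E°cell = +0.81 − (+0.15) = +0.66 V (n = 2).
Rearranging E = E° − (0.0592/n)·log Q gives log Q = 2(+0.66 − (+0.602))/0.0592 = 1.959.
The balanced reaction is 2 Ag^+(aq) + Sn^2+(aq) → 2 Ag(s) + Sn^4+(aq), so Q = [Sn^4+(aq)] / ([Ag^+(aq)]^2·[Sn^2+(aq)]).
Isolating [Sn^2+(aq)] in Q = 10^{1.959} yields log [Sn^2+(aq)] = −2.468, i.e. 0.0034 M.

0.0034 M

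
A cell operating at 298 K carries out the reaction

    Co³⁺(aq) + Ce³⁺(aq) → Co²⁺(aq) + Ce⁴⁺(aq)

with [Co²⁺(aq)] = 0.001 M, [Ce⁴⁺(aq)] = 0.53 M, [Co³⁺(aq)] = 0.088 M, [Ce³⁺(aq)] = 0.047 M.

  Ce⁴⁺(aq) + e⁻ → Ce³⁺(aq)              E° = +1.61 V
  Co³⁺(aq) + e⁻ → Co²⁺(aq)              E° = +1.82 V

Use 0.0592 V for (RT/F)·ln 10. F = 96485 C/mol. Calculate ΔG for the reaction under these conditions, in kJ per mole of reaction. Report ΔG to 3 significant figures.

−25.4 kJ/mol

The standard cell potential is +1.82 − (+1.61) = +0.21 V, with n = 1 electron in the balanced equation.
Q = ([Co²⁺(aq)]·[Ce⁴⁺(aq)]) / ([Co³⁺(aq)]·[Ce³⁺(aq)]) = 0.128, so log Q = −0.892 and E = +0.21 − (0.0592/1)(−0.892) = +0.2628 V.
Then ΔG = −nFE = −1 × 96485 × +0.2628 J/mol = −25.4 kJ/mol.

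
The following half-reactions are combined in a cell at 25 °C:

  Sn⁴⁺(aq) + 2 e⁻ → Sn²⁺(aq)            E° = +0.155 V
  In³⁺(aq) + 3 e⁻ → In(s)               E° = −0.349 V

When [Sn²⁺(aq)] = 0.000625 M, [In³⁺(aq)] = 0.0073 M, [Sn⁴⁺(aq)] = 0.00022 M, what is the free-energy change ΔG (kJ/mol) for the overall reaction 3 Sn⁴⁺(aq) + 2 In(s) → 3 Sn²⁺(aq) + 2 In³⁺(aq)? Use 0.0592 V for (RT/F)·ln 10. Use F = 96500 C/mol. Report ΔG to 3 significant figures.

−308 kJ/mol

With Sn⁴⁺/Sn²⁺ reduced at the cathode, E°cell = +0.155 − (−0.349) = +0.504 V and n = 6.
Q = ([Sn²⁺(aq)]^3·[In³⁺(aq)]^2) / [Sn⁴⁺(aq)]^3 = 0.00122, so log Q = −2.913 and E = +0.504 − (0.0592/6)(−2.913) = +0.5327 V.
ΔG = −nFE = −(6)(96500)(+0.5327) J/mol = −308 kJ/mol.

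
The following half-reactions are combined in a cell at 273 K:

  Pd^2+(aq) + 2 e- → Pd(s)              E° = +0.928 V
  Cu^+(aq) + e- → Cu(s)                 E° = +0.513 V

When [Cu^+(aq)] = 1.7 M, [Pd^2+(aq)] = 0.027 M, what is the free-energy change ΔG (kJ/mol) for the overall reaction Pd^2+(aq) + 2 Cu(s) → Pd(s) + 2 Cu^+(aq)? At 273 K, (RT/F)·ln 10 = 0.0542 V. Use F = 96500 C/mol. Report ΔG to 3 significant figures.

−69.5 kJ/mol

The standard cell potential is +0.928 − (+0.513) = +0.415 V, with n = 2 electrons in the balanced equation.
The reaction quotient is [Cu^+(aq)]^2 / [Pd^2+(aq)] = 107; by Nernst, E = +0.415 − (0.0542/2)(2.030) = +0.3600 V.
Then ΔG = −nFE = −2 × 96500 × +0.3600 J/mol = −69.5 kJ/mol.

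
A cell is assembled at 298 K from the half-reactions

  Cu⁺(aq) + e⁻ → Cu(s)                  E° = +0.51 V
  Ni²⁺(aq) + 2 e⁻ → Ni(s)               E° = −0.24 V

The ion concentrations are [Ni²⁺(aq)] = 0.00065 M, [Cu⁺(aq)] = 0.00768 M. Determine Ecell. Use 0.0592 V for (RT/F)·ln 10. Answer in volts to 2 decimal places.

+0.72 V

Since E°(Cu⁺/Cu) > E°(Ni²⁺/Ni), Cu⁺/Cu serves as the cathode.
The standard potential is +0.51 − (−0.24) = +0.75 V and the balanced reaction transfers n = 2 electrons.
The balanced reaction is 2 Cu⁺(aq) + Ni(s) → 2 Cu(s) + Ni²⁺(aq), so Q = [Ni²⁺(aq)] / [Cu⁺(aq)]^2 = 11 and log Q = 1.042.
Applying E = E° − (RT ln10/nF)·log Q gives +0.75 − (0.0592/2)(1.042) = +0.72 V.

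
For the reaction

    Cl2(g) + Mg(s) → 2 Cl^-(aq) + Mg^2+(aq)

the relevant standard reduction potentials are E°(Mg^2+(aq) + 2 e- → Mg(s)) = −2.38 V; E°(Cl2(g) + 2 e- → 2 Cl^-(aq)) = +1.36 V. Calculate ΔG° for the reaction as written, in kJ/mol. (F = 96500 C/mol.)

−722 kJ/mol

In the reaction as written Cl2(g) is reduced, so the Cl₂/Cl⁻ couple is the cathode and Mg²⁺/Mg is the anode.
E°cell = +1.36 − (−2.38) = +3.74 V; balancing electrons gives n = 2.
ΔG° = −nFE°cell = −(2)(96500)(+3.74) J/mol = −722 kJ/mol.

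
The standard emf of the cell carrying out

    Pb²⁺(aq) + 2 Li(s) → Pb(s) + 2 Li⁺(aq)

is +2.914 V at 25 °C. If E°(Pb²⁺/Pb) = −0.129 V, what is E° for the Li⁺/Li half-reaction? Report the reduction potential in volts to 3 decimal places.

In the reaction as written the Pb²⁺/Pb couple is reduced (cathode) and Li⁺/Li is oxidized (anode), so E°cell = E°(Pb²⁺/Pb) − E°(Li⁺/Li).
E°(Li⁺/Li) = E°(cathode) − E°cell = −0.129 − (+2.914) = −3.043 V.

−3.043 V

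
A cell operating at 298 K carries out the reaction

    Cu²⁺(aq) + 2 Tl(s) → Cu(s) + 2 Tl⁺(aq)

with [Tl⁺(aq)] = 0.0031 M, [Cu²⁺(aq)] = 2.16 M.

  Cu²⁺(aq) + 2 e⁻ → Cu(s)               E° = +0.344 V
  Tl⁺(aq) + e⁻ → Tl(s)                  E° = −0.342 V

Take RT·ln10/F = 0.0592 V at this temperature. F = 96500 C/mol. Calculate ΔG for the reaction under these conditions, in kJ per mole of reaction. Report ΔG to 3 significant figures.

−163 kJ/mol

E°cell = +0.344 − (−0.342) = +0.686 V; the balanced reaction transfers n = 2 electrons.
Q = [Tl⁺(aq)]^2 / [Cu²⁺(aq)] = 4.45×10^−6, so log Q = −5.352 and E = +0.686 − (0.0592/2)(−5.352) = +0.8444 V.
Finally ΔG = −nFE = −(2)(96500 C/mol)(+0.8444 V) = −163 kJ/mol.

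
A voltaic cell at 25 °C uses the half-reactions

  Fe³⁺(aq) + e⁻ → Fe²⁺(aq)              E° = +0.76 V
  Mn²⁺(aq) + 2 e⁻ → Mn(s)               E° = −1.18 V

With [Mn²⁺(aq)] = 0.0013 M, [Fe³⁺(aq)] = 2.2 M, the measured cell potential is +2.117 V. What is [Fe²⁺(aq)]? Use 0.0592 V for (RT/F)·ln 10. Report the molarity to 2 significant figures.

Fe³⁺/Fe²⁺ is the cathode (higher E°); E°cell = +0.76 − (−1.18) = +1.94 V with n = 2.
Since E = E° − (0.0592/n)·log Q, log Q = n(E° − E)/0.0592 = −5.980.
For 2 Fe³⁺(aq) + Mn(s) → 2 Fe²⁺(aq) + Mn²⁺(aq), the reaction quotient is Q = ([Fe²⁺(aq)]^2·[Mn²⁺(aq)]) / [Fe³⁺(aq)]^2.
Substituting the known concentrations and solving, log [Fe²⁺(aq)] = −1.205 and [Fe²⁺(aq)] = 0.062 M.

0.062 M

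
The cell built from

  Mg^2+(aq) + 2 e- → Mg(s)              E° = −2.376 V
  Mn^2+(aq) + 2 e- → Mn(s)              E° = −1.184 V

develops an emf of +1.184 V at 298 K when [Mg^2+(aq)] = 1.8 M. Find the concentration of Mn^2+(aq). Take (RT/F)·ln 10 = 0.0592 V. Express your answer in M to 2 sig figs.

0.97 M

Mn²⁺/Mn is the cathode (higher E°); E°cell = −1.184 − (−2.376) = +1.192 V with n = 2.
From the Nernst equation, log Q = n(E° − E)/0.0592 = 2·(+1.192 − (+1.184))/0.0592 = 0.270.
Balancing electrons gives Mn^2+(aq) + Mg(s) → Mn(s) + Mg^2+(aq); thus Q = [Mg^2+(aq)] / [Mn^2+(aq)].
Solving for the unknown gives log [Mn^2+(aq)] = −0.015, so [Mn^2+(aq)] ≈ 0.97 M.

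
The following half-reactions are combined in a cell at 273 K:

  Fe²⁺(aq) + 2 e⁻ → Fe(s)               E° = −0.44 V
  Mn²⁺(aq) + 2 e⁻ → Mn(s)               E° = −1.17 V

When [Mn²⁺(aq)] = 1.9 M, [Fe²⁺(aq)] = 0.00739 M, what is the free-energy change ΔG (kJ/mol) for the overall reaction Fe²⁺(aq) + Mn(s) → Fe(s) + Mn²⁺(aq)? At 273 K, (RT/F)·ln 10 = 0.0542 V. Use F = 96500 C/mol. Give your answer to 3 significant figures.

−128 kJ/mol

With Fe²⁺/Fe reduced at the cathode, E°cell = −0.44 − (−1.17) = +0.73 V and n = 2.
The reaction quotient is [Mn²⁺(aq)] / [Fe²⁺(aq)] = 257; by Nernst, E = +0.73 − (0.0542/2)(2.410) = +0.6647 V.
Finally ΔG = −nFE = −(2)(96500 C/mol)(+0.6647 V) = −128 kJ/mol.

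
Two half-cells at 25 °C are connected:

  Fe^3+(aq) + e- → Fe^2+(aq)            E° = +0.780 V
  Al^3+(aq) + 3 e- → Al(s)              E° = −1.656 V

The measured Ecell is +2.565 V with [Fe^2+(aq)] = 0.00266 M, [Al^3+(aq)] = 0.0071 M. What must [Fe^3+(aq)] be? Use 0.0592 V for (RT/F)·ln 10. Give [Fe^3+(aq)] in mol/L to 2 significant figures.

0.077 M

With Fe³⁺/Fe²⁺ at the cathode and Al³⁺/Al at the anode, E°cell = +0.780 − (−1.656) = +2.436 V (n = 3).
From the Nernst equation, log Q = n(E° − E)/0.0592 = 3·(+2.436 − (+2.565))/0.0592 = −6.537.
The balanced reaction is 3 Fe^3+(aq) + Al(s) → 3 Fe^2+(aq) + Al^3+(aq), so Q = ([Fe^2+(aq)]^3·[Al^3+(aq)]) / [Fe^3+(aq)]^3.
Isolating [Fe^3+(aq)] in Q = 10^{−6.537} yields log [Fe^3+(aq)] = −1.112, i.e. 0.077 M.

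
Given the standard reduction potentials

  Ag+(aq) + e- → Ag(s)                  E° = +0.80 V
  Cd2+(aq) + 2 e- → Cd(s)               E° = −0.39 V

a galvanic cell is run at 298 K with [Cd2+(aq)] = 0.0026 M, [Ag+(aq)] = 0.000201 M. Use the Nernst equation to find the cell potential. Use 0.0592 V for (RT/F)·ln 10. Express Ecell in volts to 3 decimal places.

+1.048 V

Ag⁺/Ag is reduced (cathode, E° = +0.80 V) and Cd²⁺/Cd is oxidized (anode).
E°cell = E°cat − E°an = +0.80 − (−0.39) = +1.19 V; n = 2.
For the overall reaction 2 Ag+(aq) + Cd(s) → 2 Ag(s) + Cd2+(aq), Q = [Cd2+(aq)] / [Ag+(aq)]^2 = 6.44×10^4, giving log Q = 4.809.
Applying E = E° − (RT ln10/nF)·log Q gives +1.19 − (0.0592/2)(4.809) = +1.048 V.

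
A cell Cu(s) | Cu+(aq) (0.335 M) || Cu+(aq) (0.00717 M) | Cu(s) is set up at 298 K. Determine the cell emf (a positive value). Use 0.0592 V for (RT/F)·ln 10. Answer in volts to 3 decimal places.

0.099 V

For a concentration cell E°cell = 0, since both electrodes use the same couple.
The compartment with the higher Cu+(aq) concentration (0.335 M) acts as the cathode; ions are reduced there and produced at the dilute (0.00717 M) anode.
With n = 1, Ecell = −(0.0592/1)·log([dilute]/[conc]) = −(0.0592/1)·log(0.00717/0.335) = +0.099 V.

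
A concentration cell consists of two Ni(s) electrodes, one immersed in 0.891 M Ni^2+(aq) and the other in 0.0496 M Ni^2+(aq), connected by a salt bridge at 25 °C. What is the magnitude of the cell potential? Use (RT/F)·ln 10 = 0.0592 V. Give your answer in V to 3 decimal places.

For a concentration cell E°cell = 0, since both electrodes use the same couple.
The compartment with the higher Ni^2+(aq) concentration (0.891 M) acts as the cathode; ions are reduced there and produced at the dilute (0.0496 M) anode.
With n = 2, Ecell = −(0.0592/2)·log([dilute]/[conc]) = −(0.0592/2)·log(0.0496/0.891) = +0.037 V.

0.037 V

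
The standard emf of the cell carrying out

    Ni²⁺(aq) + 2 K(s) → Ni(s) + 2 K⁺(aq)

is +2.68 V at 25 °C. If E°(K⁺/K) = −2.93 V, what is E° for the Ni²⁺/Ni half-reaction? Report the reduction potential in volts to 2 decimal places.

−0.25 V

In the reaction as written the Ni²⁺/Ni couple is reduced (cathode) and K⁺/K is oxidized (anode), so E°cell = E°(Ni²⁺/Ni) − E°(K⁺/K).
E°(Ni²⁺/Ni) = E°cell + E°(anode) = +2.68 + (−2.93) = −0.25 V.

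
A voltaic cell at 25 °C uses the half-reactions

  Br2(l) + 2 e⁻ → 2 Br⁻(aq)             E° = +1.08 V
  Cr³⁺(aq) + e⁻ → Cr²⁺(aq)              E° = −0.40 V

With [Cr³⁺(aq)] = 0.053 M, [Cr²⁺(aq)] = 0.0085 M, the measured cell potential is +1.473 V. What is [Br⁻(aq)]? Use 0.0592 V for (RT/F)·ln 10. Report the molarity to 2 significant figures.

With Br₂/Br⁻ at the cathode and Cr³⁺/Cr²⁺ at the anode, E°cell = +1.08 − (−0.40) = +1.48 V (n = 2).
Since E = E° − (0.0592/n)·log Q, log Q = n(E° − E)/0.0592 = 0.236.
For Br2(l) + 2 Cr²⁺(aq) → 2 Br⁻(aq) + 2 Cr³⁺(aq), the reaction quotient is Q = ([Br⁻(aq)]^2·[Cr³⁺(aq)]^2) / [Cr²⁺(aq)]^2.
Solving for the unknown gives log [Br⁻(aq)] = −0.677, so [Br⁻(aq)] ≈ 0.21 M.

0.21 M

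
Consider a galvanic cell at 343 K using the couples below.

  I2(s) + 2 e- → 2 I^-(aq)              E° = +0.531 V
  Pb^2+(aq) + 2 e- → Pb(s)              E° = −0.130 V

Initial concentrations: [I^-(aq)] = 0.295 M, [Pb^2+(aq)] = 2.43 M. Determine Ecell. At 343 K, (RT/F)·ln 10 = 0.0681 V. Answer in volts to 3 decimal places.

+0.684 V

Since E°(I₂/I⁻) > E°(Pb²⁺/Pb), I₂/I⁻ serves as the cathode.
E°cell = +0.531 − (−0.130) = +0.661 V, with n = 2 electrons transferred.
Balancing gives I2(s) + Pb(s) → 2 I^-(aq) + Pb^2+(aq); hence Q = [I^-(aq)]^2·[Pb^2+(aq)] = 0.211 (log Q = −0.675).
Applying E = E° − (RT ln10/nF)·log Q gives +0.661 − (0.0681/2)(−0.675) = +0.684 V.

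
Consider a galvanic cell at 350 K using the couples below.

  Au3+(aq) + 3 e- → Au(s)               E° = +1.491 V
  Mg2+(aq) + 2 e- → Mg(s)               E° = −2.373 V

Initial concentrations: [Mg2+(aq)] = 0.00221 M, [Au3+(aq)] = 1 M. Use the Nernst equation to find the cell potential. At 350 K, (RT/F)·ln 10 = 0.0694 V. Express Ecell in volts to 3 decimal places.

+3.956 V

The Au³⁺/Au couple has the more positive E°, so it is the cathode; Mg²⁺/Mg is the anode.
E°cell = +1.491 − (−2.373) = +3.864 V, with n = 6 electrons transferred.
The balanced reaction is 2 Au3+(aq) + 3 Mg(s) → 2 Au(s) + 3 Mg2+(aq), so Q = [Mg2+(aq)]^3 / [Au3+(aq)]^2 = 1.08×10^−8 and log Q = −7.967.
E = E° − (0.0694/n)·log Q = +3.864 − (0.0694/6)(−7.967) = +3.956 V.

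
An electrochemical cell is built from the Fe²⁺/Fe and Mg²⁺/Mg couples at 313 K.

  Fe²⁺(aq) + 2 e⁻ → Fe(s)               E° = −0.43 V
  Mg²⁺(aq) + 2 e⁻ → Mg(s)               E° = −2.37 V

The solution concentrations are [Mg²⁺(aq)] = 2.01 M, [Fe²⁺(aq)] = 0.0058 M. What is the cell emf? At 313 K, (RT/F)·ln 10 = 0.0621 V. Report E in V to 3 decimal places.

+1.861 V

Fe²⁺/Fe is reduced (cathode, E° = −0.43 V) and Mg²⁺/Mg is oxidized (anode).
E°cell = −0.43 − (−2.37) = +1.94 V, with n = 2 electrons transferred.
For the overall reaction Fe²⁺(aq) + Mg(s) → Fe(s) + Mg²⁺(aq), Q = [Mg²⁺(aq)] / [Fe²⁺(aq)] = 347, giving log Q = 2.540.
By the Nernst equation, E = +1.94 − (0.0621/2)·(2.540) = +1.861 V.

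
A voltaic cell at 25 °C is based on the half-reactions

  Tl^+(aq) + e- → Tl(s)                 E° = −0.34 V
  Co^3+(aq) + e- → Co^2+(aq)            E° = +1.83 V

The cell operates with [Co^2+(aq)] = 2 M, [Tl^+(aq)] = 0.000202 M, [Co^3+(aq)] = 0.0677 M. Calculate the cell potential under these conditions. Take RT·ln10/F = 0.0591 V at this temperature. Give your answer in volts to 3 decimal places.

+2.301 V

The Co³⁺/Co²⁺ couple has the more positive E°, so it is the cathode; Tl⁺/Tl is the anode.
E°cell = +1.83 − (−0.34) = +2.17 V, with n = 1 electron transferred.
For the overall reaction Co^3+(aq) + Tl(s) → Co^2+(aq) + Tl^+(aq), Q = ([Co^2+(aq)]·[Tl^+(aq)]) / [Co^3+(aq)] = 0.00597, giving log Q = −2.224.
E = E° − (0.0591/n)·log Q = +2.17 − (0.0591/1)(−2.224) = +2.301 V.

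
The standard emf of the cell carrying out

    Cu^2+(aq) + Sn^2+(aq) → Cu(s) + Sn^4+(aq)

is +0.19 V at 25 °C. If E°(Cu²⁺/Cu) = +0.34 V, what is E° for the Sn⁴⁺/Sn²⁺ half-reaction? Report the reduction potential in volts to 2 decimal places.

In the reaction as written the Cu²⁺/Cu couple is reduced (cathode) and Sn⁴⁺/Sn²⁺ is oxidized (anode), so E°cell = E°(Cu²⁺/Cu) − E°(Sn⁴⁺/Sn²⁺).
E°(Sn⁴⁺/Sn²⁺) = E°(cathode) − E°cell = +0.34 − (+0.19) = +0.15 V.

+0.15 V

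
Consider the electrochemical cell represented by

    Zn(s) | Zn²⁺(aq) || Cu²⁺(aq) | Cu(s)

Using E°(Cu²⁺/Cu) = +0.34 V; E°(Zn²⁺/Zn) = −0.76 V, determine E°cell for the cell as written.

+1.10 V

By convention the left-hand electrode in cell notation is the anode (oxidation) and the right-hand electrode is the cathode (reduction).
E°cell = E°(right) − E°(left) = +0.34 − (−0.76) = +1.10 V.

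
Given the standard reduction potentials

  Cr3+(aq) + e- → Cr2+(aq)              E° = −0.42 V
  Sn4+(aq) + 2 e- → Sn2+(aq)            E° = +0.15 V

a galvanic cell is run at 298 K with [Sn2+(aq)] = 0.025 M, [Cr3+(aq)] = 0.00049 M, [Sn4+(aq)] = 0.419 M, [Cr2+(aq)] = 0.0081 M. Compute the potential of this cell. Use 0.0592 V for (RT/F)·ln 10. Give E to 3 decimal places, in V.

+0.678 V

Since E°(Sn⁴⁺/Sn²⁺) > E°(Cr³⁺/Cr²⁺), Sn⁴⁺/Sn²⁺ serves as the cathode.
E°cell = E°cat − E°an = +0.15 − (−0.42) = +0.57 V; n = 2.
Balancing gives Sn4+(aq) + 2 Cr2+(aq) → Sn2+(aq) + 2 Cr3+(aq); hence Q = ([Sn2+(aq)]·[Cr3+(aq)]^2) / ([Sn4+(aq)]·[Cr2+(aq)]^2) = 0.000218 (log Q = −3.661).
Applying E = E° − (RT ln10/nF)·log Q gives +0.57 − (0.0592/2)(−3.661) = +0.678 V.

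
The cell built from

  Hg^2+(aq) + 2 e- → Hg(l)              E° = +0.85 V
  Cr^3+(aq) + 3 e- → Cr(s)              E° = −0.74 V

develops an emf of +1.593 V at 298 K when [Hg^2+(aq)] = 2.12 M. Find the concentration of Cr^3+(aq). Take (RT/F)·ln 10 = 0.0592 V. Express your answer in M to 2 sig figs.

With Hg²⁺/Hg at the cathode and Cr³⁺/Cr at the anode, E°cell = +0.85 − (−0.74) = +1.59 V (n = 6).
Since E = E° − (0.0592/n)·log Q, log Q = n(E° − E)/0.0592 = −0.304.
The balanced reaction is 3 Hg^2+(aq) + 2 Cr(s) → 3 Hg(l) + 2 Cr^3+(aq), so Q = [Cr^3+(aq)]^2 / [Hg^2+(aq)]^3.
Substituting the known concentrations and solving, log [Cr^3+(aq)] = 0.338 and [Cr^3+(aq)] = 2.2 M.

2.2 M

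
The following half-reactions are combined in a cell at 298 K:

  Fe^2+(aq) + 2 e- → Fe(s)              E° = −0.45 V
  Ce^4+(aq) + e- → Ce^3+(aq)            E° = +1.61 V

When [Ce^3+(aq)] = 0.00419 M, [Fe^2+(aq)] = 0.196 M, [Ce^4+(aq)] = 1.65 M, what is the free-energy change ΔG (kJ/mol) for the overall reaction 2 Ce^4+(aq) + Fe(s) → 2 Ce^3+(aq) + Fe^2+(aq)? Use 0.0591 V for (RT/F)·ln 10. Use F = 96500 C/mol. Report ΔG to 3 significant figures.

−431 kJ/mol

The standard cell potential is +1.61 − (−0.45) = +2.06 V, with n = 2 electrons in the balanced equation.
The reaction quotient is ([Ce^3+(aq)]^2·[Fe^2+(aq)]) / [Ce^4+(aq)]^2 = 1.26×10^−6; by Nernst, E = +2.06 − (0.0591/2)(−5.898) = +2.2343 V.
Then ΔG = −nFE = −2 × 96500 × +2.2343 J/mol = −431 kJ/mol.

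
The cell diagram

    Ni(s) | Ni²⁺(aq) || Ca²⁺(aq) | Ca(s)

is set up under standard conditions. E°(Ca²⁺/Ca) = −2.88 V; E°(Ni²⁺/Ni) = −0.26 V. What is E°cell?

−2.62 V

By convention the left-hand electrode in cell notation is the anode (oxidation) and the right-hand electrode is the cathode (reduction).
E°cell = E°(right) − E°(left) = −2.88 − (−0.26) = −2.62 V.
The negative sign shows that, as written, the cell would require an external voltage to drive the reaction.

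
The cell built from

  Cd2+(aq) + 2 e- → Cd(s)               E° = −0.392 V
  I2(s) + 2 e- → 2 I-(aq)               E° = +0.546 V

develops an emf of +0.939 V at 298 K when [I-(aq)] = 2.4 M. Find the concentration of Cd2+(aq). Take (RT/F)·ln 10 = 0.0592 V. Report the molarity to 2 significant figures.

With I₂/I⁻ at the cathode and Cd²⁺/Cd at the anode, E°cell = +0.546 − (−0.392) = +0.938 V (n = 2).
From the Nernst equation, log Q = n(E° − E)/0.0592 = 2·(+0.938 − (+0.939))/0.0592 = −0.034.
Balancing electrons gives I2(s) + Cd(s) → 2 I-(aq) + Cd2+(aq); thus Q = [I-(aq)]^2·[Cd2+(aq)].
Isolating [Cd2+(aq)] in Q = 10^{−0.034} yields log [Cd2+(aq)] = −0.794, i.e. 0.16 M.

0.16 M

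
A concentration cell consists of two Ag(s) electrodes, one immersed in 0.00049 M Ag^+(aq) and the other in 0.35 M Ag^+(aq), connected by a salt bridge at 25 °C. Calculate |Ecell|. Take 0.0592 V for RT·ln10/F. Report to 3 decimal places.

0.169 V

For a concentration cell E°cell = 0, since both electrodes use the same couple.
The compartment with the higher Ag^+(aq) concentration (0.35 M) acts as the cathode; ions are reduced there and produced at the dilute (0.00049 M) anode.
With n = 1, Ecell = −(0.0592/1)·log([dilute]/[conc]) = −(0.0592/1)·log(0.00049/0.35) = +0.169 V.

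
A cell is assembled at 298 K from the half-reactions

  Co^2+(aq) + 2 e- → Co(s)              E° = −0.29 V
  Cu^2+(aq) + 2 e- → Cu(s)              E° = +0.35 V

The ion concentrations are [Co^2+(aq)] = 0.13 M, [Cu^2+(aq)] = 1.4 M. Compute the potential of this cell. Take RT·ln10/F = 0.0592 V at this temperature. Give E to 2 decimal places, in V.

The Cu²⁺/Cu couple has the more positive E°, so it is the cathode; Co²⁺/Co is the anode.
The standard potential is +0.35 − (−0.29) = +0.64 V and the balanced reaction transfers n = 2 electrons.
The balanced reaction is Cu^2+(aq) + Co(s) → Cu(s) + Co^2+(aq), so Q = [Co^2+(aq)] / [Cu^2+(aq)] = 0.0929 and log Q = −1.032.
By the Nernst equation, E = +0.64 − (0.0592/2)·(−1.032) = +0.67 V.

+0.67 V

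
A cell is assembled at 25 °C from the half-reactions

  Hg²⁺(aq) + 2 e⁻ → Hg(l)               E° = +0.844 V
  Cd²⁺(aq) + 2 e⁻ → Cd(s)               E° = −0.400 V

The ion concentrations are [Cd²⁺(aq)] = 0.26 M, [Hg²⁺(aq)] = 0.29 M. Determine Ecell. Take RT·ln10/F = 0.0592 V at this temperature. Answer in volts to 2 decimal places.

Since E°(Hg²⁺/Hg) > E°(Cd²⁺/Cd), Hg²⁺/Hg serves as the cathode.
E°cell = +0.844 − (−0.400) = +1.244 V, with n = 2 electrons transferred.
The balanced reaction is Hg²⁺(aq) + Cd(s) → Hg(l) + Cd²⁺(aq), so Q = [Cd²⁺(aq)] / [Hg²⁺(aq)] = 0.897 and log Q = −0.047.
Applying E = E° − (RT ln10/nF)·log Q gives +1.244 − (0.0592/2)(−0.047) = +1.25 V.

+1.25 V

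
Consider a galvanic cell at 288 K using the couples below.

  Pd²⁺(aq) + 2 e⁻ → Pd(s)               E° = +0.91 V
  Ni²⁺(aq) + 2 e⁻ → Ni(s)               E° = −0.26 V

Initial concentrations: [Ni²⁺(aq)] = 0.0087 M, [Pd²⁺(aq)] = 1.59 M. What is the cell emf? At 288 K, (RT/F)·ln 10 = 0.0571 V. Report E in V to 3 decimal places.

Pd²⁺/Pd is reduced (cathode, E° = +0.91 V) and Ni²⁺/Ni is oxidized (anode).
The standard potential is +0.91 − (−0.26) = +1.17 V and the balanced reaction transfers n = 2 electrons.
Balancing gives Pd²⁺(aq) + Ni(s) → Pd(s) + Ni²⁺(aq); hence Q = [Ni²⁺(aq)] / [Pd²⁺(aq)] = 0.00547 (log Q = −2.262).
E = E° − (0.0571/n)·log Q = +1.17 − (0.0571/2)(−2.262) = +1.235 V.

+1.235 V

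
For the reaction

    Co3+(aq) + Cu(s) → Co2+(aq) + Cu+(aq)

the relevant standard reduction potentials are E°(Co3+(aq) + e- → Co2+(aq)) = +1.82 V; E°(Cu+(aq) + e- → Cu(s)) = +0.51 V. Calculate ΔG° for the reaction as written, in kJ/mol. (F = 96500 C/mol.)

In the reaction as written Co3+(aq) is reduced, so the Co³⁺/Co²⁺ couple is the cathode and Cu⁺/Cu is the anode.
E°cell = +1.82 − (+0.51) = +1.31 V; balancing electrons gives n = 1.
ΔG° = −nFE°cell = −(1)(96500)(+1.31) J/mol = −126 kJ/mol.

−126 kJ/mol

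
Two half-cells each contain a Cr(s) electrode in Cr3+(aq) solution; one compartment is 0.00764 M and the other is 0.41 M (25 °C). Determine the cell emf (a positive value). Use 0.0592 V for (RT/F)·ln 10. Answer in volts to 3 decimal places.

0.034 V

For a concentration cell E°cell = 0, since both electrodes use the same couple.
The compartment with the higher Cr3+(aq) concentration (0.41 M) acts as the cathode; ions are reduced there and produced at the dilute (0.00764 M) anode.
With n = 3, Ecell = −(0.0592/3)·log([dilute]/[conc]) = −(0.0592/3)·log(0.00764/0.41) = +0.034 V.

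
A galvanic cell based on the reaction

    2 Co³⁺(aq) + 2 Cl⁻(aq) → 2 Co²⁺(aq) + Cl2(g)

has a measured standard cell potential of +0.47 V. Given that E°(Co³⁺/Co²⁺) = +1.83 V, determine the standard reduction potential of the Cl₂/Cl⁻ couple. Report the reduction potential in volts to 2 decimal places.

In the reaction as written the Co³⁺/Co²⁺ couple is reduced (cathode) and Cl₂/Cl⁻ is oxidized (anode), so E°cell = E°(Co³⁺/Co²⁺) − E°(Cl₂/Cl⁻).
E°(Cl₂/Cl⁻) = E°(cathode) − E°cell = +1.83 − (+0.47) = +1.36 V.

+1.36 V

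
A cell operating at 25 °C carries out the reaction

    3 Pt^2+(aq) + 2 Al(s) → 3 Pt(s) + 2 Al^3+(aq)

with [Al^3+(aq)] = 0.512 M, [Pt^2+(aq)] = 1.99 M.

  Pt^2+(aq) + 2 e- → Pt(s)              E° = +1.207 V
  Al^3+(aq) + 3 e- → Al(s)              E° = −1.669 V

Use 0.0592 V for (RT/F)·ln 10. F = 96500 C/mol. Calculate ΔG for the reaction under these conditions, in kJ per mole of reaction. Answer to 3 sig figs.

With Pt²⁺/Pt reduced at the cathode, E°cell = +1.207 − (−1.669) = +2.876 V and n = 6.
Q = [Al^3+(aq)]^2 / [Pt^2+(aq)]^3 = 0.0333, so log Q = −1.478 and E = +2.876 − (0.0592/6)(−1.478) = +2.8906 V.
ΔG = −nFE = −(6)(96500)(+2.8906) J/mol = −1670 kJ/mol.

−1670 kJ/mol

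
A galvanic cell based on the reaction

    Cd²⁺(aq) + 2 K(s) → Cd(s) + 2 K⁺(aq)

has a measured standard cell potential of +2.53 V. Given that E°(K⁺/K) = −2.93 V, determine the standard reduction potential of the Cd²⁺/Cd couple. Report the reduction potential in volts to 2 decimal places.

In the reaction as written the Cd²⁺/Cd couple is reduced (cathode) and K⁺/K is oxidized (anode), so E°cell = E°(Cd²⁺/Cd) − E°(K⁺/K).
E°(Cd²⁺/Cd) = E°cell + E°(anode) = +2.53 + (−2.93) = −0.40 V.

−0.40 V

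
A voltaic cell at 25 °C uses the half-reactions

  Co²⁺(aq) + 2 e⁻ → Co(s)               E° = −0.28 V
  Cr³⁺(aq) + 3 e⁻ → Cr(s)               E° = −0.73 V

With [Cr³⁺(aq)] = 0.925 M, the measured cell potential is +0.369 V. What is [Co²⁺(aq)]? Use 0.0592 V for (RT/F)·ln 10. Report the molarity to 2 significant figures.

Co²⁺/Co is the cathode (higher E°); E°cell = −0.28 − (−0.73) = +0.45 V with n = 6.
Rearranging E = E° − (0.0592/n)·log Q gives log Q = 6(+0.45 − (+0.369))/0.0592 = 8.209.
The balanced reaction is 3 Co²⁺(aq) + 2 Cr(s) → 3 Co(s) + 2 Cr³⁺(aq), so Q = [Cr³⁺(aq)]^2 / [Co²⁺(aq)]^3.
Solving for the unknown gives log [Co²⁺(aq)] = −2.759, so [Co²⁺(aq)] ≈ 0.0017 M.

0.0017 M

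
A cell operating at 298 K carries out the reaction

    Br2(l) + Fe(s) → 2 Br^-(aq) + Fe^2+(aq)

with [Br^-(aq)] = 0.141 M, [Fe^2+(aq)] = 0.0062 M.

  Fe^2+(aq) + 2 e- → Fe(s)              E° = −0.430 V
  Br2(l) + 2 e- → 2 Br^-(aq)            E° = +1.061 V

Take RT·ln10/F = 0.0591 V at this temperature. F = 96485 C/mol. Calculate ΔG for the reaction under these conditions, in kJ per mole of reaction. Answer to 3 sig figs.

−310 kJ/mol

The standard cell potential is +1.061 − (−0.430) = +1.491 V, with n = 2 electrons in the balanced equation.
Q = [Br^-(aq)]^2·[Fe^2+(aq)] = 0.000123, so log Q = −3.909 and E = +1.491 − (0.0591/2)(−3.909) = +1.6065 V.
Then ΔG = −nFE = −2 × 96485 × +1.6065 J/mol = −310 kJ/mol.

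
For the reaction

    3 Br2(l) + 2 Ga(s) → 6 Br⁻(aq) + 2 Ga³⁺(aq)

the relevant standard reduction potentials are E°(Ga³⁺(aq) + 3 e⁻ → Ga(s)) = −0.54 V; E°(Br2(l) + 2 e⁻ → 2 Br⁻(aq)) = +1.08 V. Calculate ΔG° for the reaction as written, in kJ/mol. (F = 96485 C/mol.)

−938 kJ/mol

In the reaction as written Br2(l) is reduced, so the Br₂/Br⁻ couple is the cathode and Ga³⁺/Ga is the anode.
E°cell = +1.08 − (−0.54) = +1.62 V; balancing electrons gives n = 6.
ΔG° = −nFE°cell = −(6)(96485)(+1.62) J/mol = −938 kJ/mol.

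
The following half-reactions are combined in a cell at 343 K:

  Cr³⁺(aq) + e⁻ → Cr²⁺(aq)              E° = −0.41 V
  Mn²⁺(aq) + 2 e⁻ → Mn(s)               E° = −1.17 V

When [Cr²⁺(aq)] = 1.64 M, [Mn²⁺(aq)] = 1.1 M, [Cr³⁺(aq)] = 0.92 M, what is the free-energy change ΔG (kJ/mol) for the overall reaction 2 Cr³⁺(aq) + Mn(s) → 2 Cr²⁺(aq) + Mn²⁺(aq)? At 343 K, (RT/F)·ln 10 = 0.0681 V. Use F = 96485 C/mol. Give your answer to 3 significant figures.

The standard cell potential is −0.41 − (−1.17) = +0.76 V, with n = 2 electrons in the balanced equation.
The reaction quotient is ([Cr²⁺(aq)]^2·[Mn²⁺(aq)]) / [Cr³⁺(aq)]^2 = 3.5; by Nernst, E = +0.76 − (0.0681/2)(0.544) = +0.7415 V.
ΔG = −nFE = −(2)(96485)(+0.7415) J/mol = −143 kJ/mol.

−143 kJ/mol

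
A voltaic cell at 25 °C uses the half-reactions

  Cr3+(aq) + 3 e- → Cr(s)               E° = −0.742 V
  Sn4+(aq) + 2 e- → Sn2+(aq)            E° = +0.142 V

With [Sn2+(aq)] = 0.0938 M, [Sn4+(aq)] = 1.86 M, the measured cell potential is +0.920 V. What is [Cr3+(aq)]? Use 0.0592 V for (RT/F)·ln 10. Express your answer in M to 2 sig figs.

The Sn⁴⁺/Sn²⁺ couple has the larger reduction potential, so it is the cathode: E°cell = +0.142 − (−0.742) = +0.884 V and n = 6.
Rearranging E = E° − (0.0592/n)·log Q gives log Q = 6(+0.884 − (+0.920))/0.0592 = −3.649.
The balanced reaction is 3 Sn4+(aq) + 2 Cr(s) → 3 Sn2+(aq) + 2 Cr3+(aq), so Q = ([Sn2+(aq)]^3·[Cr3+(aq)]^2) / [Sn4+(aq)]^3.
Isolating [Cr3+(aq)] in Q = 10^{−3.649} yields log [Cr3+(aq)] = 0.121, i.e. 1.3 M.

1.3 M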